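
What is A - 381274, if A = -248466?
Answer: -629740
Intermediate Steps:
A - 381274 = -248466 - 381274 = -629740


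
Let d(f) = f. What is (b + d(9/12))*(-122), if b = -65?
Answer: 15677/2 ≈ 7838.5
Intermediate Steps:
(b + d(9/12))*(-122) = (-65 + 9/12)*(-122) = (-65 + 9*(1/12))*(-122) = (-65 + ¾)*(-122) = -257/4*(-122) = 15677/2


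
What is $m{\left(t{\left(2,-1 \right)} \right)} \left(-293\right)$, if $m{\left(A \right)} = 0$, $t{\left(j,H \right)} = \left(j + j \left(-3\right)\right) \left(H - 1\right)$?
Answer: $0$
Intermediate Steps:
$t{\left(j,H \right)} = - 2 j \left(-1 + H\right)$ ($t{\left(j,H \right)} = \left(j - 3 j\right) \left(-1 + H\right) = - 2 j \left(-1 + H\right)$)
$m{\left(t{\left(2,-1 \right)} \right)} \left(-293\right) = 0 \left(-293\right) = 0$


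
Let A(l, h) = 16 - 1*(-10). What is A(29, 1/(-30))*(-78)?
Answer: -2028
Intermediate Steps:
A(l, h) = 26 (A(l, h) = 16 + 10 = 26)
A(29, 1/(-30))*(-78) = 26*(-78) = -2028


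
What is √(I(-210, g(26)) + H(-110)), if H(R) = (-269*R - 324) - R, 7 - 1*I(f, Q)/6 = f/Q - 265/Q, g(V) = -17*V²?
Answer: √5747169702/442 ≈ 171.52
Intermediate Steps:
I(f, Q) = 42 + 1590/Q - 6*f/Q (I(f, Q) = 42 - 6*(f/Q - 265/Q) = 42 - 6*(-265/Q + f/Q) = 42 + (1590/Q - 6*f/Q) = 42 + 1590/Q - 6*f/Q)
H(R) = -324 - 270*R (H(R) = (-324 - 269*R) - R = -324 - 270*R)
√(I(-210, g(26)) + H(-110)) = √(6*(265 - 1*(-210) + 7*(-17*26²))/((-17*26²)) + (-324 - 270*(-110))) = √(6*(265 + 210 + 7*(-17*676))/((-17*676)) + (-324 + 29700)) = √(6*(265 + 210 + 7*(-11492))/(-11492) + 29376) = √(6*(-1/11492)*(265 + 210 - 80444) + 29376) = √(6*(-1/11492)*(-79969) + 29376) = √(239907/5746 + 29376) = √(169034403/5746) = √5747169702/442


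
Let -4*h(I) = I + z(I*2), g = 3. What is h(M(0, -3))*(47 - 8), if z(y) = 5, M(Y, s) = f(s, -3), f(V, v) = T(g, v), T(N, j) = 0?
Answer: -195/4 ≈ -48.750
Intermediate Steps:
f(V, v) = 0
M(Y, s) = 0
h(I) = -5/4 - I/4 (h(I) = -(I + 5)/4 = -(5 + I)/4 = -5/4 - I/4)
h(M(0, -3))*(47 - 8) = (-5/4 - ¼*0)*(47 - 8) = (-5/4 + 0)*39 = -5/4*39 = -195/4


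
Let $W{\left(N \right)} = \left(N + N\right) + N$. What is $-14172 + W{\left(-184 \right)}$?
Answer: $-14724$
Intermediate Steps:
$W{\left(N \right)} = 3 N$ ($W{\left(N \right)} = 2 N + N = 3 N$)
$-14172 + W{\left(-184 \right)} = -14172 + 3 \left(-184\right) = -14172 - 552 = -14724$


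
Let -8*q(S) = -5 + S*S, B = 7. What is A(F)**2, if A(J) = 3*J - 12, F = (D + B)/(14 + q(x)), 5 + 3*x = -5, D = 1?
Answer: 94245264/908209 ≈ 103.77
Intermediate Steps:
x = -10/3 (x = -5/3 + (1/3)*(-5) = -5/3 - 5/3 = -10/3 ≈ -3.3333)
q(S) = 5/8 - S**2/8 (q(S) = -(-5 + S*S)/8 = -(-5 + S**2)/8 = 5/8 - S**2/8)
F = 576/953 (F = (1 + 7)/(14 + (5/8 - (-10/3)**2/8)) = 8/(14 + (5/8 - 1/8*100/9)) = 8/(14 + (5/8 - 25/18)) = 8/(14 - 55/72) = 8/(953/72) = 8*(72/953) = 576/953 ≈ 0.60441)
A(J) = -12 + 3*J
A(F)**2 = (-12 + 3*(576/953))**2 = (-12 + 1728/953)**2 = (-9708/953)**2 = 94245264/908209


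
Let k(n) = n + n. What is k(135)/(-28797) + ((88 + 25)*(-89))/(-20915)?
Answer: 1063537/2255765 ≈ 0.47148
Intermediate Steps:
k(n) = 2*n
k(135)/(-28797) + ((88 + 25)*(-89))/(-20915) = (2*135)/(-28797) + ((88 + 25)*(-89))/(-20915) = 270*(-1/28797) + (113*(-89))*(-1/20915) = -90/9599 - 10057*(-1/20915) = -90/9599 + 113/235 = 1063537/2255765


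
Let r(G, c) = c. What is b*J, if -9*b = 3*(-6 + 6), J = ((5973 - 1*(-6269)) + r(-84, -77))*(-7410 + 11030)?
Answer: 0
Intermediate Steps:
J = 44037300 (J = ((5973 - 1*(-6269)) - 77)*(-7410 + 11030) = ((5973 + 6269) - 77)*3620 = (12242 - 77)*3620 = 12165*3620 = 44037300)
b = 0 (b = -(-6 + 6)/3 = -0/3 = -⅑*0 = 0)
b*J = 0*44037300 = 0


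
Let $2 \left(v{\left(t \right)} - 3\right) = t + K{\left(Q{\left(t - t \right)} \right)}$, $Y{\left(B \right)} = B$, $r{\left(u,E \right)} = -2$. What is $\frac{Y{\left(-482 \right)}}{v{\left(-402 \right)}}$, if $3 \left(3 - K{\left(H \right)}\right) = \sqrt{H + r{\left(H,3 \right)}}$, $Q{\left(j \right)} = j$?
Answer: $\frac{3409668}{1390043} - \frac{2892 i \sqrt{2}}{1390043} \approx 2.4529 - 0.0029423 i$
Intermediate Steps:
$K{\left(H \right)} = 3 - \frac{\sqrt{-2 + H}}{3}$ ($K{\left(H \right)} = 3 - \frac{\sqrt{H - 2}}{3} = 3 - \frac{\sqrt{-2 + H}}{3}$)
$v{\left(t \right)} = \frac{9}{2} + \frac{t}{2} - \frac{i \sqrt{2}}{6}$ ($v{\left(t \right)} = 3 + \frac{t - \left(-3 + \frac{\sqrt{-2 + \left(t - t\right)}}{3}\right)}{2} = 3 + \frac{t + \left(3 - \frac{\sqrt{-2 + 0}}{3}\right)}{2} = 3 + \frac{t + \left(3 - \frac{\sqrt{-2}}{3}\right)}{2} = 3 + \frac{t + \left(3 - \frac{i \sqrt{2}}{3}\right)}{2} = 3 + \frac{3 + t - \frac{i \sqrt{2}}{3}}{2} = 3 + \left(\frac{3}{2} + \frac{t}{2} - \frac{i \sqrt{2}}{6}\right) = \frac{9}{2} + \frac{t}{2} - \frac{i \sqrt{2}}{6}$)
$\frac{Y{\left(-482 \right)}}{v{\left(-402 \right)}} = - \frac{482}{\frac{9}{2} + \frac{1}{2} \left(-402\right) - \frac{i \sqrt{2}}{6}} = - \frac{482}{\frac{9}{2} - 201 - \frac{i \sqrt{2}}{6}} = - \frac{482}{- \frac{393}{2} - \frac{i \sqrt{2}}{6}}$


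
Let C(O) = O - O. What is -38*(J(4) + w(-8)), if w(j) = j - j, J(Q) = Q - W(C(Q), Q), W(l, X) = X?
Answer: 0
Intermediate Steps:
C(O) = 0
J(Q) = 0 (J(Q) = Q - Q = 0)
w(j) = 0
-38*(J(4) + w(-8)) = -38*(0 + 0) = -38*0 = 0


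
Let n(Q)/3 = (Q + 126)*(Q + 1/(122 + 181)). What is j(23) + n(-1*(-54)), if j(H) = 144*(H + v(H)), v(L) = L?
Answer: 3614364/101 ≈ 35786.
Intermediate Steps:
j(H) = 288*H (j(H) = 144*(H + H) = 144*(2*H) = 288*H)
n(Q) = 3*(126 + Q)*(1/303 + Q) (n(Q) = 3*((Q + 126)*(Q + 1/(122 + 181))) = 3*((126 + Q)*(Q + 1/303)) = 3*((126 + Q)*(1/303 + Q)) = 3*(126 + Q)*(1/303 + Q))
j(23) + n(-1*(-54)) = 288*23 + (126/101 + 3*(-1*(-54))² + 38179*(-1*(-54))/101) = 6624 + (126/101 + 3*54² + (38179/101)*54) = 6624 + (126/101 + 3*2916 + 2061666/101) = 6624 + (126/101 + 8748 + 2061666/101) = 6624 + 2945340/101 = 3614364/101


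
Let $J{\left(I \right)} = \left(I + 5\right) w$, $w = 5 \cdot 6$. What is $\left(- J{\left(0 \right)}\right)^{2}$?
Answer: $22500$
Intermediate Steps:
$w = 30$
$J{\left(I \right)} = 150 + 30 I$ ($J{\left(I \right)} = \left(I + 5\right) 30 = \left(5 + I\right) 30 = 150 + 30 I$)
$\left(- J{\left(0 \right)}\right)^{2} = \left(- (150 + 30 \cdot 0)\right)^{2} = \left(- (150 + 0)\right)^{2} = \left(\left(-1\right) 150\right)^{2} = \left(-150\right)^{2} = 22500$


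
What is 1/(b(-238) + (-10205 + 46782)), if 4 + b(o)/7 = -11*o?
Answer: 1/54875 ≈ 1.8223e-5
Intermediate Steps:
b(o) = -28 - 77*o (b(o) = -28 + 7*(-11*o) = -28 - 77*o)
1/(b(-238) + (-10205 + 46782)) = 1/((-28 - 77*(-238)) + (-10205 + 46782)) = 1/((-28 + 18326) + 36577) = 1/(18298 + 36577) = 1/54875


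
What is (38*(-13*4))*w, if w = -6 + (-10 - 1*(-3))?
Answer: 25688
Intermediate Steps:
w = -13 (w = -6 + (-10 + 3) = -6 - 7 = -13)
(38*(-13*4))*w = (38*(-13*4))*(-13) = (38*(-52))*(-13) = -1976*(-13) = 25688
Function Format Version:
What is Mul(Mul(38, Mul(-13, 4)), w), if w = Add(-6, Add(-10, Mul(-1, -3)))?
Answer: 25688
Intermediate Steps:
w = -13 (w = Add(-6, Add(-10, 3)) = Add(-6, -7) = -13)
Mul(Mul(38, Mul(-13, 4)), w) = Mul(Mul(38, Mul(-13, 4)), -13) = Mul(Mul(38, -52), -13) = Mul(-1976, -13) = 25688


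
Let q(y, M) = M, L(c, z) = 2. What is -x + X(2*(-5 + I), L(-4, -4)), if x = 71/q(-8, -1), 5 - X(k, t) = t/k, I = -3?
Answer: 609/8 ≈ 76.125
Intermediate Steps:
X(k, t) = 5 - t/k
x = -71 (x = 71/(-1) = 71*(-1) = -71)
-x + X(2*(-5 + I), L(-4, -4)) = -1*(-71) + (5 - 1*2/2*(-5 - 3)) = 71 + (5 - 1*2/2*(-8)) = 71 + (5 - 1*2/(-16)) = 71 + (5 - 1*2*(-1/16)) = 71 + (5 + ⅛) = 71 + 41/8 = 609/8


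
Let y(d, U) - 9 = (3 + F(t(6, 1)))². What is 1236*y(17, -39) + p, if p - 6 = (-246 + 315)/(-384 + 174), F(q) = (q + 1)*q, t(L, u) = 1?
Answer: 2942077/70 ≈ 42030.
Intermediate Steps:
F(q) = q*(1 + q) (F(q) = (1 + q)*q = q*(1 + q))
p = 397/70 (p = 6 + (-246 + 315)/(-384 + 174) = 6 + 69/(-210) = 6 + 69*(-1/210) = 6 - 23/70 = 397/70 ≈ 5.6714)
y(d, U) = 34 (y(d, U) = 9 + (3 + 1*(1 + 1))² = 9 + (3 + 1*2)² = 9 + (3 + 2)² = 9 + 5² = 9 + 25 = 34)
1236*y(17, -39) + p = 1236*34 + 397/70 = 42024 + 397/70 = 2942077/70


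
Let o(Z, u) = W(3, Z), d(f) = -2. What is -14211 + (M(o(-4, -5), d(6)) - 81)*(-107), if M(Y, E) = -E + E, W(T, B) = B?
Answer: -5544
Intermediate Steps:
o(Z, u) = Z
M(Y, E) = 0
-14211 + (M(o(-4, -5), d(6)) - 81)*(-107) = -14211 + (0 - 81)*(-107) = -14211 - 81*(-107) = -14211 + 8667 = -5544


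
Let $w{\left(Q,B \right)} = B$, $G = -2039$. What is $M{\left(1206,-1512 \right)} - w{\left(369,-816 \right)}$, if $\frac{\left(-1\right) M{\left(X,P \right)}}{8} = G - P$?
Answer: $5032$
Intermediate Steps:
$M{\left(X,P \right)} = 16312 + 8 P$ ($M{\left(X,P \right)} = - 8 \left(-2039 - P\right) = 16312 + 8 P$)
$M{\left(1206,-1512 \right)} - w{\left(369,-816 \right)} = \left(16312 + 8 \left(-1512\right)\right) - -816 = \left(16312 - 12096\right) + 816 = 4216 + 816 = 5032$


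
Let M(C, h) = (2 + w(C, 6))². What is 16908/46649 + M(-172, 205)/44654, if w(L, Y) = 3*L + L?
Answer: 11353921318/1041532223 ≈ 10.901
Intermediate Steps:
w(L, Y) = 4*L
M(C, h) = (2 + 4*C)²
16908/46649 + M(-172, 205)/44654 = 16908/46649 + (4*(1 + 2*(-172))²)/44654 = 16908*(1/46649) + (4*(1 - 344)²)*(1/44654) = 16908/46649 + (4*(-343)²)*(1/44654) = 16908/46649 + (4*117649)*(1/44654) = 16908/46649 + 470596*(1/44654) = 16908/46649 + 235298/22327 = 11353921318/1041532223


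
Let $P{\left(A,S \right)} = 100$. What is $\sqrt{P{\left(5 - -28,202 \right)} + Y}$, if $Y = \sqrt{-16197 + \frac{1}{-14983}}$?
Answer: $\frac{\sqrt{22449028900 + 29966 i \sqrt{909017306479}}}{14983} \approx 11.442 + 5.5612 i$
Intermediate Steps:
$Y = \frac{2 i \sqrt{909017306479}}{14983}$ ($Y = \sqrt{-16197 - \frac{1}{14983}} = \sqrt{- \frac{242679652}{14983}} = \frac{2 i \sqrt{909017306479}}{14983} \approx 127.27 i$)
$\sqrt{P{\left(5 - -28,202 \right)} + Y} = \sqrt{100 + \frac{2 i \sqrt{909017306479}}{14983}}$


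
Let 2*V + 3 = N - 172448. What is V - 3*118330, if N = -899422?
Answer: -1781853/2 ≈ -8.9093e+5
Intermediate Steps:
V = -1071873/2 (V = -3/2 + (-899422 - 172448)/2 = -3/2 + (½)*(-1071870) = -3/2 - 535935 = -1071873/2 ≈ -5.3594e+5)
V - 3*118330 = -1071873/2 - 3*118330 = -1071873/2 - 354990 = -1781853/2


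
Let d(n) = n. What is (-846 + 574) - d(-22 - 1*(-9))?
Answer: -259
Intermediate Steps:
(-846 + 574) - d(-22 - 1*(-9)) = (-846 + 574) - (-22 - 1*(-9)) = -272 - (-22 + 9) = -272 - 1*(-13) = -272 + 13 = -259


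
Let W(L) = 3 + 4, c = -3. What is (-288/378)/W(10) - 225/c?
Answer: 11009/147 ≈ 74.891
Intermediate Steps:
W(L) = 7
(-288/378)/W(10) - 225/c = -288/378/7 - 225/(-3) = -288*1/378*(⅐) - 225*(-⅓) = -16/21*⅐ + 75 = -16/147 + 75 = 11009/147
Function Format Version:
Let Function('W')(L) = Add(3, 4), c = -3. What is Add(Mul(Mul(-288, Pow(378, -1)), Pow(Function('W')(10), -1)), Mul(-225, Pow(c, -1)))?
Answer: Rational(11009, 147) ≈ 74.891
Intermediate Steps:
Function('W')(L) = 7
Add(Mul(Mul(-288, Pow(378, -1)), Pow(Function('W')(10), -1)), Mul(-225, Pow(c, -1))) = Add(Mul(Mul(-288, Pow(378, -1)), Pow(7, -1)), Mul(-225, Pow(-3, -1))) = Add(Mul(Mul(-288, Rational(1, 378)), Rational(1, 7)), Mul(-225, Rational(-1, 3))) = Add(Mul(Rational(-16, 21), Rational(1, 7)), 75) = Add(Rational(-16, 147), 75) = Rational(11009, 147)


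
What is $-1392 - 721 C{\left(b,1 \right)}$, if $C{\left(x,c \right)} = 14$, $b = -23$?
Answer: $-11486$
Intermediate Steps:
$-1392 - 721 C{\left(b,1 \right)} = -1392 - 10094 = -11486$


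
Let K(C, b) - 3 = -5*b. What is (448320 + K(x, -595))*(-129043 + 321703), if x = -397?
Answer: 86947072680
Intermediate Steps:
K(C, b) = 3 - 5*b
(448320 + K(x, -595))*(-129043 + 321703) = (448320 + (3 - 5*(-595)))*(-129043 + 321703) = (448320 + (3 + 2975))*192660 = (448320 + 2978)*192660 = 451298*192660 = 86947072680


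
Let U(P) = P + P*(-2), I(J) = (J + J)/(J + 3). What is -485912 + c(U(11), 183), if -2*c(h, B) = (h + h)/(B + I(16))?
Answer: -155005909/319 ≈ -4.8591e+5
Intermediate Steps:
I(J) = 2*J/(3 + J) (I(J) = (2*J)/(3 + J) = 2*J/(3 + J))
U(P) = -P (U(P) = P - 2*P = -P)
c(h, B) = -h/(32/19 + B) (c(h, B) = -(h + h)/(2*(B + 2*16/(3 + 16))) = -2*h/(2*(B + 2*16/19)) = -2*h/(2*(B + 2*16*(1/19))) = -2*h/(2*(B + 32/19)) = -2*h/(2*(32/19 + B)) = -h/(32/19 + B))
-485912 + c(U(11), 183) = -485912 - 19*(-1*11)/(32 + 19*183) = -485912 - 19*(-11)/(32 + 3477) = -485912 - 19*(-11)/3509 = -485912 - 19*(-11)*1/3509 = -485912 + 19/319 = -155005909/319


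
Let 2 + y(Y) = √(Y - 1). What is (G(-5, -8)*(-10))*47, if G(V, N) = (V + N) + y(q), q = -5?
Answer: 7050 - 470*I*√6 ≈ 7050.0 - 1151.3*I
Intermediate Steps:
y(Y) = -2 + √(-1 + Y) (y(Y) = -2 + √(Y - 1) = -2 + √(-1 + Y))
G(V, N) = -2 + N + V + I*√6 (G(V, N) = (V + N) + (-2 + √(-1 - 5)) = (N + V) + (-2 + √(-6)) = (N + V) + (-2 + I*√6) = -2 + N + V + I*√6)
(G(-5, -8)*(-10))*47 = ((-2 - 8 - 5 + I*√6)*(-10))*47 = ((-15 + I*√6)*(-10))*47 = (150 - 10*I*√6)*47 = 7050 - 470*I*√6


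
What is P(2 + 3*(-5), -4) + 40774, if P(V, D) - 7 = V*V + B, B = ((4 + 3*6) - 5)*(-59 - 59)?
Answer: 38944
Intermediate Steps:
B = -2006 (B = ((4 + 18) - 5)*(-118) = (22 - 5)*(-118) = 17*(-118) = -2006)
P(V, D) = -1999 + V² (P(V, D) = 7 + (V*V - 2006) = 7 + (V² - 2006) = 7 + (-2006 + V²) = -1999 + V²)
P(2 + 3*(-5), -4) + 40774 = (-1999 + (2 + 3*(-5))²) + 40774 = (-1999 + (2 - 15)²) + 40774 = (-1999 + (-13)²) + 40774 = (-1999 + 169) + 40774 = -1830 + 40774 = 38944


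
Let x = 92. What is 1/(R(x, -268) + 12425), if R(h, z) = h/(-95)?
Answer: 95/1180283 ≈ 8.0489e-5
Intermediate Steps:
R(h, z) = -h/95 (R(h, z) = h*(-1/95) = -h/95)
1/(R(x, -268) + 12425) = 1/(-1/95*92 + 12425) = 1/(-92/95 + 12425) = 1/(1180283/95) = 95/1180283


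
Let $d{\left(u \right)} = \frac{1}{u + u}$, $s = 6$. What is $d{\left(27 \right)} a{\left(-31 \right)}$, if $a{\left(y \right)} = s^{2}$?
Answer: $\frac{2}{3} \approx 0.66667$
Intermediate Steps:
$a{\left(y \right)} = 36$ ($a{\left(y \right)} = 6^{2} = 36$)
$d{\left(u \right)} = \frac{1}{2 u}$
$d{\left(27 \right)} a{\left(-31 \right)} = \frac{1}{2 \cdot 27} \cdot 36 = \frac{1}{2} \cdot \frac{1}{27} \cdot 36 = \frac{1}{54} \cdot 36 = \frac{2}{3}$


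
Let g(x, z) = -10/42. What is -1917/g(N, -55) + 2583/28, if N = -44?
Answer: 162873/20 ≈ 8143.6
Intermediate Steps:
g(x, z) = -5/21 (g(x, z) = -10*1/42 = -5/21)
-1917/g(N, -55) + 2583/28 = -1917/(-5/21) + 2583/28 = -1917*(-21/5) + 2583*(1/28) = 40257/5 + 369/4 = 162873/20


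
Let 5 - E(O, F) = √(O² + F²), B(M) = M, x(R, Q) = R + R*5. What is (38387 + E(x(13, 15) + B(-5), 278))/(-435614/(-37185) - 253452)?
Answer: -713803260/4712088503 + 37185*√82613/9424177006 ≈ -0.15035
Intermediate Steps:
x(R, Q) = 6*R (x(R, Q) = R + 5*R = 6*R)
E(O, F) = 5 - √(F² + O²) (E(O, F) = 5 - √(O² + F²) = 5 - √(F² + O²))
(38387 + E(x(13, 15) + B(-5), 278))/(-435614/(-37185) - 253452) = (38387 + (5 - √(278² + (6*13 - 5)²)))/(-435614/(-37185) - 253452) = (38387 + (5 - √(77284 + (78 - 5)²)))/(-435614*(-1/37185) - 253452) = (38387 + (5 - √(77284 + 73²)))/(435614/37185 - 253452) = (38387 + (5 - √(77284 + 5329)))/(-9424177006/37185) = (38387 + (5 - √82613))*(-37185/9424177006) = (38392 - √82613)*(-37185/9424177006) = -713803260/4712088503 + 37185*√82613/9424177006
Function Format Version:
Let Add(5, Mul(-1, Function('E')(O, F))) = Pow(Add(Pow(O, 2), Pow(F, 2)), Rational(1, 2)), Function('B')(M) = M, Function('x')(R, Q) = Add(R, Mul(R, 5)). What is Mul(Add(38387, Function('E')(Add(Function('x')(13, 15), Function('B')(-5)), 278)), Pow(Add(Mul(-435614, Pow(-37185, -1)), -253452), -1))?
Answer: Add(Rational(-713803260, 4712088503), Mul(Rational(37185, 9424177006), Pow(82613, Rational(1, 2)))) ≈ -0.15035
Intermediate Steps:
Function('x')(R, Q) = Mul(6, R) (Function('x')(R, Q) = Add(R, Mul(5, R)) = Mul(6, R))
Function('E')(O, F) = Add(5, Mul(-1, Pow(Add(Pow(F, 2), Pow(O, 2)), Rational(1, 2)))) (Function('E')(O, F) = Add(5, Mul(-1, Pow(Add(Pow(O, 2), Pow(F, 2)), Rational(1, 2)))) = Add(5, Mul(-1, Pow(Add(Pow(F, 2), Pow(O, 2)), Rational(1, 2)))))
Mul(Add(38387, Function('E')(Add(Function('x')(13, 15), Function('B')(-5)), 278)), Pow(Add(Mul(-435614, Pow(-37185, -1)), -253452), -1)) = Mul(Add(38387, Add(5, Mul(-1, Pow(Add(Pow(278, 2), Pow(Add(Mul(6, 13), -5), 2)), Rational(1, 2))))), Pow(Add(Mul(-435614, Pow(-37185, -1)), -253452), -1)) = Mul(Add(38387, Add(5, Mul(-1, Pow(Add(77284, Pow(Add(78, -5), 2)), Rational(1, 2))))), Pow(Add(Mul(-435614, Rational(-1, 37185)), -253452), -1)) = Mul(Add(38387, Add(5, Mul(-1, Pow(Add(77284, Pow(73, 2)), Rational(1, 2))))), Pow(Add(Rational(435614, 37185), -253452), -1)) = Mul(Add(38387, Add(5, Mul(-1, Pow(Add(77284, 5329), Rational(1, 2))))), Pow(Rational(-9424177006, 37185), -1)) = Mul(Add(38387, Add(5, Mul(-1, Pow(82613, Rational(1, 2))))), Rational(-37185, 9424177006)) = Mul(Add(38392, Mul(-1, Pow(82613, Rational(1, 2)))), Rational(-37185, 9424177006)) = Add(Rational(-713803260, 4712088503), Mul(Rational(37185, 9424177006), Pow(82613, Rational(1, 2))))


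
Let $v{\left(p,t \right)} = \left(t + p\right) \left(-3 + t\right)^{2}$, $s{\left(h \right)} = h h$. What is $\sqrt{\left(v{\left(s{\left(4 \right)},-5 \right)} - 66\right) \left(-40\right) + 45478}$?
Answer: $\sqrt{19958} \approx 141.27$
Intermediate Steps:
$s{\left(h \right)} = h^{2}$
$v{\left(p,t \right)} = \left(-3 + t\right)^{2} \left(p + t\right)$ ($v{\left(p,t \right)} = \left(p + t\right) \left(-3 + t\right)^{2} = \left(-3 + t\right)^{2} \left(p + t\right)$)
$\sqrt{\left(v{\left(s{\left(4 \right)},-5 \right)} - 66\right) \left(-40\right) + 45478} = \sqrt{\left(\left(-3 - 5\right)^{2} \left(4^{2} - 5\right) - 66\right) \left(-40\right) + 45478} = \sqrt{\left(\left(-8\right)^{2} \left(16 - 5\right) - 66\right) \left(-40\right) + 45478} = \sqrt{\left(64 \cdot 11 - 66\right) \left(-40\right) + 45478} = \sqrt{\left(704 - 66\right) \left(-40\right) + 45478} = \sqrt{638 \left(-40\right) + 45478} = \sqrt{-25520 + 45478} = \sqrt{19958}$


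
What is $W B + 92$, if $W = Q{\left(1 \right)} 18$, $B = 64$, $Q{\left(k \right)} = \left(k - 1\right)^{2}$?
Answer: $92$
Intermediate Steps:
$Q{\left(k \right)} = \left(-1 + k\right)^{2}$
$W = 0$ ($W = \left(-1 + 1\right)^{2} \cdot 18 = 0^{2} \cdot 18 = 0 \cdot 18 = 0$)
$W B + 92 = 0 \cdot 64 + 92 = 0 + 92 = 92$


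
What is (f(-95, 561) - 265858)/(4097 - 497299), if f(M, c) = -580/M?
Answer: 2525593/4685419 ≈ 0.53903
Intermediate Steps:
(f(-95, 561) - 265858)/(4097 - 497299) = (-580/(-95) - 265858)/(4097 - 497299) = (-580*(-1/95) - 265858)/(-493202) = (116/19 - 265858)*(-1/493202) = -5051186/19*(-1/493202) = 2525593/4685419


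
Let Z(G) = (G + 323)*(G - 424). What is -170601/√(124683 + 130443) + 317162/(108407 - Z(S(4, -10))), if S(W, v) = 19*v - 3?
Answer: 317162/188617 - 56867*√255126/85042 ≈ -336.08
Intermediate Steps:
S(W, v) = -3 + 19*v
Z(G) = (-424 + G)*(323 + G) (Z(G) = (323 + G)*(-424 + G) = (-424 + G)*(323 + G))
-170601/√(124683 + 130443) + 317162/(108407 - Z(S(4, -10))) = -170601/√(124683 + 130443) + 317162/(108407 - (-136952 + (-3 + 19*(-10))² - 101*(-3 + 19*(-10)))) = -170601*√255126/255126 + 317162/(108407 - (-136952 + (-3 - 190)² - 101*(-3 - 190))) = -56867*√255126/85042 + 317162/(108407 - (-136952 + (-193)² - 101*(-193))) = -56867*√255126/85042 + 317162/(108407 - (-136952 + 37249 + 19493)) = -56867*√255126/85042 + 317162/(108407 - 1*(-80210)) = -56867*√255126/85042 + 317162/(108407 + 80210) = -56867*√255126/85042 + 317162/188617 = 317162/188617 - 56867*√255126/85042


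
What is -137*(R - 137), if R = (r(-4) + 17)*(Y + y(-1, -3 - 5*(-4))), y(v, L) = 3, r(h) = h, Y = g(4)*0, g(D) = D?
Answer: 13426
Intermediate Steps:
Y = 0 (Y = 4*0 = 0)
R = 39 (R = (-4 + 17)*(0 + 3) = 13*3 = 39)
-137*(R - 137) = -137*(39 - 137) = -137*(-98) = 13426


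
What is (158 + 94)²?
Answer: 63504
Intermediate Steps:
(158 + 94)² = 252² = 63504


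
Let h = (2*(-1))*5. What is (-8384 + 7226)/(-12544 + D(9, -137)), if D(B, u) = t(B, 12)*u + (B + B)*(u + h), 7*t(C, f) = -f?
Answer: 4053/52343 ≈ 0.077432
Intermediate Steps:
h = -10 (h = -2*5 = -10)
t(C, f) = -f/7 (t(C, f) = (-f)/7 = -f/7)
D(B, u) = -12*u/7 + 2*B*(-10 + u) (D(B, u) = (-⅐*12)*u + (B + B)*(u - 10) = -12*u/7 + (2*B)*(-10 + u) = -12*u/7 + 2*B*(-10 + u))
(-8384 + 7226)/(-12544 + D(9, -137)) = (-8384 + 7226)/(-12544 + (-20*9 - 12/7*(-137) + 2*9*(-137))) = -1158/(-12544 + (-180 + 1644/7 - 2466)) = -1158/(-12544 - 16878/7) = -1158/(-104686/7) = -1158*(-7/104686) = 4053/52343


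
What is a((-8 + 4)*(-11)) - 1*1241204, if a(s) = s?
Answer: -1241160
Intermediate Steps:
a((-8 + 4)*(-11)) - 1*1241204 = (-8 + 4)*(-11) - 1*1241204 = -4*(-11) - 1241204 = 44 - 1241204 = -1241160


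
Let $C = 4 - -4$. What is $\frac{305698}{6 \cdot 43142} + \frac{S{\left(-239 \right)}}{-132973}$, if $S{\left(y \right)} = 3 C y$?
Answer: $\frac{21067177613}{17210163498} \approx 1.2241$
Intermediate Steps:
$C = 8$ ($C = 4 + 4 = 8$)
$S{\left(y \right)} = 24 y$ ($S{\left(y \right)} = 3 \cdot 8 y = 24 y$)
$\frac{305698}{6 \cdot 43142} + \frac{S{\left(-239 \right)}}{-132973} = \frac{305698}{6 \cdot 43142} + \frac{24 \left(-239\right)}{-132973} = \frac{305698}{258852} - - \frac{5736}{132973} = 305698 \cdot \frac{1}{258852} + \frac{5736}{132973} = \frac{152849}{129426} + \frac{5736}{132973} = \frac{21067177613}{17210163498}$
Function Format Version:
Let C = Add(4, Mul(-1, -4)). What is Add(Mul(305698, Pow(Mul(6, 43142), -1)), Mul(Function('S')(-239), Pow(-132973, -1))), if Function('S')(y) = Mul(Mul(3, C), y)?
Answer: Rational(21067177613, 17210163498) ≈ 1.2241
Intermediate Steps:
C = 8 (C = Add(4, 4) = 8)
Function('S')(y) = Mul(24, y) (Function('S')(y) = Mul(Mul(3, 8), y) = Mul(24, y))
Add(Mul(305698, Pow(Mul(6, 43142), -1)), Mul(Function('S')(-239), Pow(-132973, -1))) = Add(Mul(305698, Pow(Mul(6, 43142), -1)), Mul(Mul(24, -239), Pow(-132973, -1))) = Add(Mul(305698, Pow(258852, -1)), Mul(-5736, Rational(-1, 132973))) = Add(Mul(305698, Rational(1, 258852)), Rational(5736, 132973)) = Add(Rational(152849, 129426), Rational(5736, 132973)) = Rational(21067177613, 17210163498)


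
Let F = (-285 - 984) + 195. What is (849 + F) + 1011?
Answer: 786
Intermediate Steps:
F = -1074 (F = -1269 + 195 = -1074)
(849 + F) + 1011 = (849 - 1074) + 1011 = -225 + 1011 = 786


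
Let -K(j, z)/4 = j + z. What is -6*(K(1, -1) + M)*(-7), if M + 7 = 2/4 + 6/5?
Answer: -1113/5 ≈ -222.60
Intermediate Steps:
K(j, z) = -4*j - 4*z (K(j, z) = -4*(j + z) = -4*j - 4*z)
M = -53/10 (M = -7 + (2/4 + 6/5) = -7 + (2*(1/4) + 6*(1/5)) = -7 + (1/2 + 6/5) = -7 + 17/10 = -53/10 ≈ -5.3000)
-6*(K(1, -1) + M)*(-7) = -6*((-4*1 - 4*(-1)) - 53/10)*(-7) = -6*((-4 + 4) - 53/10)*(-7) = -6*(0 - 53/10)*(-7) = -6*(-53/10)*(-7) = (159/5)*(-7) = -1113/5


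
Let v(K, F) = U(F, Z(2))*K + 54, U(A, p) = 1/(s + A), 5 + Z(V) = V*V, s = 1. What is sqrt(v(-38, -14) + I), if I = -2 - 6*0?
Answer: sqrt(9282)/13 ≈ 7.4110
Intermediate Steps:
I = -2 (I = -2 + 0 = -2)
Z(V) = -5 + V**2 (Z(V) = -5 + V*V = -5 + V**2)
U(A, p) = 1/(1 + A)
v(K, F) = 54 + K/(1 + F) (v(K, F) = K/(1 + F) + 54 = 54 + K/(1 + F))
sqrt(v(-38, -14) + I) = sqrt((54 - 38 + 54*(-14))/(1 - 14) - 2) = sqrt((54 - 38 - 756)/(-13) - 2) = sqrt(-1/13*(-740) - 2) = sqrt(740/13 - 2) = sqrt(714/13) = sqrt(9282)/13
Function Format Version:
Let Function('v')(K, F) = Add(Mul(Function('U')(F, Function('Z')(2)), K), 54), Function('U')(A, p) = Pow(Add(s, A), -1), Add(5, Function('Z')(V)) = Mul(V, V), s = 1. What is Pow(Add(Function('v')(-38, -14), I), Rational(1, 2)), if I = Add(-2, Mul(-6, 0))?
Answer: Mul(Rational(1, 13), Pow(9282, Rational(1, 2))) ≈ 7.4110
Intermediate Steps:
I = -2 (I = Add(-2, 0) = -2)
Function('Z')(V) = Add(-5, Pow(V, 2)) (Function('Z')(V) = Add(-5, Mul(V, V)) = Add(-5, Pow(V, 2)))
Function('U')(A, p) = Pow(Add(1, A), -1)
Function('v')(K, F) = Add(54, Mul(K, Pow(Add(1, F), -1))) (Function('v')(K, F) = Add(Mul(Pow(Add(1, F), -1), K), 54) = Add(Mul(K, Pow(Add(1, F), -1)), 54) = Add(54, Mul(K, Pow(Add(1, F), -1))))
Pow(Add(Function('v')(-38, -14), I), Rational(1, 2)) = Pow(Add(Mul(Pow(Add(1, -14), -1), Add(54, -38, Mul(54, -14))), -2), Rational(1, 2)) = Pow(Add(Mul(Pow(-13, -1), Add(54, -38, -756)), -2), Rational(1, 2)) = Pow(Add(Mul(Rational(-1, 13), -740), -2), Rational(1, 2)) = Pow(Add(Rational(740, 13), -2), Rational(1, 2)) = Pow(Rational(714, 13), Rational(1, 2)) = Mul(Rational(1, 13), Pow(9282, Rational(1, 2)))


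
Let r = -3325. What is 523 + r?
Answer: -2802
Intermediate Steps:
523 + r = 523 - 3325 = -2802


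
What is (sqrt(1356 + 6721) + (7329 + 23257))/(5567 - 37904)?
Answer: -30586/32337 - sqrt(8077)/32337 ≈ -0.94863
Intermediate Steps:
(sqrt(1356 + 6721) + (7329 + 23257))/(5567 - 37904) = (sqrt(8077) + 30586)/(-32337) = (30586 + sqrt(8077))*(-1/32337) = -30586/32337 - sqrt(8077)/32337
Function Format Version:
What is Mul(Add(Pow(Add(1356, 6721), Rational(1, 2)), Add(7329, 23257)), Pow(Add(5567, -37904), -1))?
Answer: Add(Rational(-30586, 32337), Mul(Rational(-1, 32337), Pow(8077, Rational(1, 2)))) ≈ -0.94863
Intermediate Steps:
Mul(Add(Pow(Add(1356, 6721), Rational(1, 2)), Add(7329, 23257)), Pow(Add(5567, -37904), -1)) = Mul(Add(Pow(8077, Rational(1, 2)), 30586), Pow(-32337, -1)) = Mul(Add(30586, Pow(8077, Rational(1, 2))), Rational(-1, 32337)) = Add(Rational(-30586, 32337), Mul(Rational(-1, 32337), Pow(8077, Rational(1, 2))))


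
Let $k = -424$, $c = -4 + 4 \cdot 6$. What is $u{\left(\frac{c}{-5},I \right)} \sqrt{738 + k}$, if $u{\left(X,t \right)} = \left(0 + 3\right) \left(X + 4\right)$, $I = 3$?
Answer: $0$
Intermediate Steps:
$c = 20$ ($c = -4 + 24 = 20$)
$u{\left(X,t \right)} = 12 + 3 X$ ($u{\left(X,t \right)} = 3 \left(4 + X\right) = 12 + 3 X$)
$u{\left(\frac{c}{-5},I \right)} \sqrt{738 + k} = \left(12 + 3 \frac{20}{-5}\right) \sqrt{738 - 424} = \left(12 + 3 \cdot 20 \left(- \frac{1}{5}\right)\right) \sqrt{314} = \left(12 + 3 \left(-4\right)\right) \sqrt{314} = \left(12 - 12\right) \sqrt{314} = 0 \sqrt{314} = 0$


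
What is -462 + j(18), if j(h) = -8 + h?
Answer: -452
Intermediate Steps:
-462 + j(18) = -462 + (-8 + 18) = -462 + 10 = -452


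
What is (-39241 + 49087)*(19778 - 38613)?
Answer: -185449410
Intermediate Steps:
(-39241 + 49087)*(19778 - 38613) = 9846*(-18835) = -185449410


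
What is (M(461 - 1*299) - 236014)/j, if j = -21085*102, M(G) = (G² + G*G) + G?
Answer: 91682/1075335 ≈ 0.085259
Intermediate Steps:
M(G) = G + 2*G² (M(G) = (G² + G²) + G = 2*G² + G = G + 2*G²)
j = -2150670
(M(461 - 1*299) - 236014)/j = ((461 - 1*299)*(1 + 2*(461 - 1*299)) - 236014)/(-2150670) = ((461 - 299)*(1 + 2*(461 - 299)) - 236014)*(-1/2150670) = (162*(1 + 2*162) - 236014)*(-1/2150670) = (162*(1 + 324) - 236014)*(-1/2150670) = (162*325 - 236014)*(-1/2150670) = (52650 - 236014)*(-1/2150670) = -183364*(-1/2150670) = 91682/1075335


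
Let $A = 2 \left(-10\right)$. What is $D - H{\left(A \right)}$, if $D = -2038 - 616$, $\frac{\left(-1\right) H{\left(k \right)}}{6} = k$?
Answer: $-2774$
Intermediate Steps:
$A = -20$
$H{\left(k \right)} = - 6 k$
$D = -2654$ ($D = -2038 - 616 = -2654$)
$D - H{\left(A \right)} = -2654 - \left(-6\right) \left(-20\right) = -2654 - 120 = -2774$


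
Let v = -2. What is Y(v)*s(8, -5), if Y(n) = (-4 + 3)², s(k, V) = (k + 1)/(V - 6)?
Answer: -9/11 ≈ -0.81818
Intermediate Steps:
s(k, V) = (1 + k)/(-6 + V)
Y(n) = 1 (Y(n) = (-1)² = 1)
Y(v)*s(8, -5) = 1*((1 + 8)/(-6 - 5)) = 1*(9/(-11)) = 1*(-1/11*9) = 1*(-9/11) = -9/11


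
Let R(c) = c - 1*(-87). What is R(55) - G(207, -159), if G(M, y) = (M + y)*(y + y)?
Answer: 15406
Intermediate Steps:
R(c) = 87 + c (R(c) = c + 87 = 87 + c)
G(M, y) = 2*y*(M + y) (G(M, y) = (M + y)*(2*y) = 2*y*(M + y))
R(55) - G(207, -159) = (87 + 55) - 2*(-159)*(207 - 159) = 142 - 2*(-159)*48 = 142 - 1*(-15264) = 142 + 15264 = 15406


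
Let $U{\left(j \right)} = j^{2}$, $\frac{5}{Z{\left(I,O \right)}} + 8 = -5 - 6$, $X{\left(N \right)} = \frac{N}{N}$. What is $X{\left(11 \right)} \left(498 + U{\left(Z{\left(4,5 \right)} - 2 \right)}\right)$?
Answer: $\frac{181627}{361} \approx 503.12$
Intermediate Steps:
$X{\left(N \right)} = 1$
$Z{\left(I,O \right)} = - \frac{5}{19}$ ($Z{\left(I,O \right)} = \frac{5}{-8 - 11} = \frac{5}{-19} = 5 \left(- \frac{1}{19}\right) = - \frac{5}{19}$)
$X{\left(11 \right)} \left(498 + U{\left(Z{\left(4,5 \right)} - 2 \right)}\right) = 1 \left(498 + \left(- \frac{5}{19} - 2\right)^{2}\right) = 1 \left(498 + \left(- \frac{43}{19}\right)^{2}\right) = 1 \left(498 + \frac{1849}{361}\right) = 1 \cdot \frac{181627}{361} = \frac{181627}{361}$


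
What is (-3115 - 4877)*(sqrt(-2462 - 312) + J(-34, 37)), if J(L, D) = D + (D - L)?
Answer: -863136 - 7992*I*sqrt(2774) ≈ -8.6314e+5 - 4.2093e+5*I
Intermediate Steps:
J(L, D) = -L + 2*D
(-3115 - 4877)*(sqrt(-2462 - 312) + J(-34, 37)) = (-3115 - 4877)*(sqrt(-2462 - 312) + (-1*(-34) + 2*37)) = -7992*(sqrt(-2774) + (34 + 74)) = -7992*(I*sqrt(2774) + 108) = -7992*(108 + I*sqrt(2774)) = -863136 - 7992*I*sqrt(2774)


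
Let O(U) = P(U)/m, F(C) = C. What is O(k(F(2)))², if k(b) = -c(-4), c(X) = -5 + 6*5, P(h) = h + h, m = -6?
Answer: 625/9 ≈ 69.444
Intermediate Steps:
P(h) = 2*h
c(X) = 25 (c(X) = -5 + 30 = 25)
k(b) = -25 (k(b) = -1*25 = -25)
O(U) = -U/3 (O(U) = (2*U)/(-6) = (2*U)*(-⅙) = -U/3)
O(k(F(2)))² = (-⅓*(-25))² = (25/3)² = 625/9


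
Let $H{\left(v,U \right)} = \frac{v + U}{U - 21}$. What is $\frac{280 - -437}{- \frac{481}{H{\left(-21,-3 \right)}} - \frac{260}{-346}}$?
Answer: $- \frac{124041}{83083} \approx -1.493$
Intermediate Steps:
$H{\left(v,U \right)} = \frac{U + v}{-21 + U}$
$\frac{280 - -437}{- \frac{481}{H{\left(-21,-3 \right)}} - \frac{260}{-346}} = \frac{280 - -437}{- \frac{481}{\frac{1}{-21 - 3} \left(-3 - 21\right)} - \frac{260}{-346}} = \frac{280 + 437}{- \frac{481}{\frac{1}{-24} \left(-24\right)} - - \frac{130}{173}} = \frac{717}{- \frac{481}{\left(- \frac{1}{24}\right) \left(-24\right)} + \frac{130}{173}} = \frac{717}{- \frac{481}{1} + \frac{130}{173}} = \frac{717}{\left(-481\right) 1 + \frac{130}{173}} = \frac{717}{-481 + \frac{130}{173}} = \frac{717}{- \frac{83083}{173}} = 717 \left(- \frac{173}{83083}\right) = - \frac{124041}{83083}$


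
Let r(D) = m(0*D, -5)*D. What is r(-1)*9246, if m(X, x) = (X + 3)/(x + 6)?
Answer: -27738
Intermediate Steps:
m(X, x) = (3 + X)/(6 + x)
r(D) = 3*D (r(D) = ((3 + 0*D)/(6 - 5))*D = ((3 + 0)/1)*D = (1*3)*D = 3*D)
r(-1)*9246 = (3*(-1))*9246 = -3*9246 = -27738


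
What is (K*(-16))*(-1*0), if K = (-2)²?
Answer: 0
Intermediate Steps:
K = 4
(K*(-16))*(-1*0) = (4*(-16))*(-1*0) = -64*0 = 0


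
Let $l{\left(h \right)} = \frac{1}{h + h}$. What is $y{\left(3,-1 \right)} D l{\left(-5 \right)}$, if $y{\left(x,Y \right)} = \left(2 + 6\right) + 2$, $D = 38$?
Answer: $-38$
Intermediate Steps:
$y{\left(x,Y \right)} = 10$ ($y{\left(x,Y \right)} = 8 + 2 = 10$)
$l{\left(h \right)} = \frac{1}{2 h}$
$y{\left(3,-1 \right)} D l{\left(-5 \right)} = 10 \cdot 38 \frac{1}{2 \left(-5\right)} = 380 \cdot \frac{1}{2} \left(- \frac{1}{5}\right) = 380 \left(- \frac{1}{10}\right) = -38$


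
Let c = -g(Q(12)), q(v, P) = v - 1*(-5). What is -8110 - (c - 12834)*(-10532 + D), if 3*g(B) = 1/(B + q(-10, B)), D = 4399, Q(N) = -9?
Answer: -3306193211/42 ≈ -7.8719e+7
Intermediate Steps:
q(v, P) = 5 + v (q(v, P) = v + 5 = 5 + v)
g(B) = 1/(3*(-5 + B)) (g(B) = 1/(3*(B + (5 - 10))) = 1/(3*(B - 5)) = 1/(3*(-5 + B)))
c = 1/42 (c = -1/(3*(-5 - 9)) = -1/(3*(-14)) = -(-1)/(3*14) = -1*(-1/42) = 1/42 ≈ 0.023810)
-8110 - (c - 12834)*(-10532 + D) = -8110 - (1/42 - 12834)*(-10532 + 4399) = -8110 - (-539027)*(-6133)/42 = -8110 - 1*3305852591/42 = -8110 - 3305852591/42 = -3306193211/42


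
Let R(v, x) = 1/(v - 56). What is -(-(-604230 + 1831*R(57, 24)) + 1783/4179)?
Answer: -2517427204/4179 ≈ -6.0240e+5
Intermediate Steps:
R(v, x) = 1/(-56 + v)
-(-(-604230 + 1831*R(57, 24)) + 1783/4179) = -(-(-604230 + 1831/(-56 + 57)) + 1783/4179) = -(-1831/(1/(-330 + 1/1)) + 1783*(1/4179)) = -(-1831/(1/(-330 + 1)) + 1783/4179) = -(-1831/(1/(-329)) + 1783/4179) = -(-1831/(-1/329) + 1783/4179) = -(-1831*(-329) + 1783/4179) = -(602399 + 1783/4179) = -1*2517427204/4179 = -2517427204/4179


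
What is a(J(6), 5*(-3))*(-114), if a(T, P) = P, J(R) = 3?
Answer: 1710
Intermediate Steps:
a(J(6), 5*(-3))*(-114) = (5*(-3))*(-114) = -15*(-114) = 1710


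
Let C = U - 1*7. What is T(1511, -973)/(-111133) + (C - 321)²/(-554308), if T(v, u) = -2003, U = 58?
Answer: -1747829194/15400477741 ≈ -0.11349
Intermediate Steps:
C = 51 (C = 58 - 1*7 = 58 - 7 = 51)
T(1511, -973)/(-111133) + (C - 321)²/(-554308) = -2003/(-111133) + (51 - 321)²/(-554308) = -2003*(-1/111133) + (-270)²*(-1/554308) = 2003/111133 + 72900*(-1/554308) = 2003/111133 - 18225/138577 = -1747829194/15400477741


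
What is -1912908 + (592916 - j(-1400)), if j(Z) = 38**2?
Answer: -1321436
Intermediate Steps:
j(Z) = 1444
-1912908 + (592916 - j(-1400)) = -1912908 + (592916 - 1*1444) = -1912908 + (592916 - 1444) = -1912908 + 591472 = -1321436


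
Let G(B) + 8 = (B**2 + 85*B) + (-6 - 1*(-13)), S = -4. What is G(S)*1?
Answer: -325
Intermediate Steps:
G(B) = -1 + B**2 + 85*B (G(B) = -8 + ((B**2 + 85*B) + (-6 - 1*(-13))) = -8 + ((B**2 + 85*B) + (-6 + 13)) = -8 + ((B**2 + 85*B) + 7) = -8 + (7 + B**2 + 85*B) = -1 + B**2 + 85*B)
G(S)*1 = (-1 + (-4)**2 + 85*(-4))*1 = (-1 + 16 - 340)*1 = -325*1 = -325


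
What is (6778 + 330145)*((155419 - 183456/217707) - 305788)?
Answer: -75031989643251/1481 ≈ -5.0663e+10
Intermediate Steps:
(6778 + 330145)*((155419 - 183456/217707) - 305788) = 336923*((155419 - 183456/217707) - 305788) = 336923*((155419 - 1*1248/1481) - 305788) = 336923*((155419 - 1248/1481) - 305788) = 336923*(230174291/1481 - 305788) = 336923*(-222697737/1481) = -75031989643251/1481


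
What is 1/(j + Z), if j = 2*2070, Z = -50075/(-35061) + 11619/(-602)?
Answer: 21106722/87004600471 ≈ 0.00024259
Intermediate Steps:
Z = -377228609/21106722 (Z = -50075*(-1/35061) + 11619*(-1/602) = 50075/35061 - 11619/602 = -377228609/21106722 ≈ -17.872)
j = 4140
1/(j + Z) = 1/(4140 - 377228609/21106722) = 1/(87004600471/21106722) = 21106722/87004600471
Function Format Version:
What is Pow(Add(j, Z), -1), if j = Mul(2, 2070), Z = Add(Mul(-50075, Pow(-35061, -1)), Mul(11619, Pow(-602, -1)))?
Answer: Rational(21106722, 87004600471) ≈ 0.00024259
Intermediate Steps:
Z = Rational(-377228609, 21106722) (Z = Add(Mul(-50075, Rational(-1, 35061)), Mul(11619, Rational(-1, 602))) = Add(Rational(50075, 35061), Rational(-11619, 602)) = Rational(-377228609, 21106722) ≈ -17.872)
j = 4140
Pow(Add(j, Z), -1) = Pow(Add(4140, Rational(-377228609, 21106722)), -1) = Pow(Rational(87004600471, 21106722), -1) = Rational(21106722, 87004600471)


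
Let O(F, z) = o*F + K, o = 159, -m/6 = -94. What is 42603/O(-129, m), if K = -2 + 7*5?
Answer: -14201/6826 ≈ -2.0804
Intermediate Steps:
m = 564 (m = -6*(-94) = 564)
K = 33 (K = -2 + 35 = 33)
O(F, z) = 33 + 159*F (O(F, z) = 159*F + 33 = 33 + 159*F)
42603/O(-129, m) = 42603/(33 + 159*(-129)) = 42603/(33 - 20511) = 42603/(-20478) = 42603*(-1/20478) = -14201/6826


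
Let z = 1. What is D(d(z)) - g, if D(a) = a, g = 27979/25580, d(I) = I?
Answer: -2399/25580 ≈ -0.093784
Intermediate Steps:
g = 27979/25580 (g = 27979*(1/25580) = 27979/25580 ≈ 1.0938)
D(d(z)) - g = 1 - 1*27979/25580 = 1 - 27979/25580 = -2399/25580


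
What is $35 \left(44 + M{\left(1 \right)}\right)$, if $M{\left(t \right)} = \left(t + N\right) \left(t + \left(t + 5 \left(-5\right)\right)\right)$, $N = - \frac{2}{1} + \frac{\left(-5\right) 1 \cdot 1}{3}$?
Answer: $\frac{11060}{3} \approx 3686.7$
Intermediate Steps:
$N = - \frac{11}{3}$ ($N = \left(-2\right) 1 + \left(-5\right) 1 \cdot \frac{1}{3} = -2 - \frac{5}{3} = - \frac{11}{3} \approx -3.6667$)
$M{\left(t \right)} = \left(-25 + 2 t\right) \left(- \frac{11}{3} + t\right)$ ($M{\left(t \right)} = \left(t - \frac{11}{3}\right) \left(t + \left(t + 5 \left(-5\right)\right)\right) = \left(- \frac{11}{3} + t\right) \left(t + \left(t - 25\right)\right) = \left(- \frac{11}{3} + t\right) \left(t + \left(-25 + t\right)\right) = \left(- \frac{11}{3} + t\right) \left(-25 + 2 t\right) = \left(-25 + 2 t\right) \left(- \frac{11}{3} + t\right)$)
$35 \left(44 + M{\left(1 \right)}\right) = 35 \left(44 + \left(\frac{275}{3} + 2 \cdot 1^{2} - \frac{97}{3}\right)\right) = 35 \left(44 + \left(\frac{275}{3} + 2 \cdot 1 - \frac{97}{3}\right)\right) = 35 \left(44 + \left(\frac{275}{3} + 2 - \frac{97}{3}\right)\right) = 35 \left(44 + \frac{184}{3}\right) = 35 \cdot \frac{316}{3} = \frac{11060}{3}$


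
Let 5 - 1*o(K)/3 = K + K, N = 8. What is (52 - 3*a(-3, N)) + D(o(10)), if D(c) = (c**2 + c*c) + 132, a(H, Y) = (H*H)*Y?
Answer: 4018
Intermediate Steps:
a(H, Y) = Y*H**2 (a(H, Y) = H**2*Y = Y*H**2)
o(K) = 15 - 6*K (o(K) = 15 - 3*(K + K) = 15 - 6*K)
D(c) = 132 + 2*c**2 (D(c) = (c**2 + c**2) + 132 = 2*c**2 + 132 = 132 + 2*c**2)
(52 - 3*a(-3, N)) + D(o(10)) = (52 - 24*(-3)**2) + (132 + 2*(15 - 6*10)**2) = (52 - 24*9) + (132 + 2*(15 - 60)**2) = (52 - 3*72) + (132 + 2*(-45)**2) = (52 - 216) + (132 + 2*2025) = -164 + (132 + 4050) = -164 + 4182 = 4018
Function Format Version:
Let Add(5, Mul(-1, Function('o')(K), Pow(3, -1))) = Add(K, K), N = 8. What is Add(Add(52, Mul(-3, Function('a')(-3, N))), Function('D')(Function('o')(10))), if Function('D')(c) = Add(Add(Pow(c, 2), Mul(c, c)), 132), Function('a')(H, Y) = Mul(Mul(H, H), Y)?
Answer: 4018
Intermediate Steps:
Function('a')(H, Y) = Mul(Y, Pow(H, 2)) (Function('a')(H, Y) = Mul(Pow(H, 2), Y) = Mul(Y, Pow(H, 2)))
Function('o')(K) = Add(15, Mul(-6, K)) (Function('o')(K) = Add(15, Mul(-3, Add(K, K))) = Add(15, Mul(-3, Mul(2, K))) = Add(15, Mul(-6, K)))
Function('D')(c) = Add(132, Mul(2, Pow(c, 2))) (Function('D')(c) = Add(Add(Pow(c, 2), Pow(c, 2)), 132) = Add(Mul(2, Pow(c, 2)), 132) = Add(132, Mul(2, Pow(c, 2))))
Add(Add(52, Mul(-3, Function('a')(-3, N))), Function('D')(Function('o')(10))) = Add(Add(52, Mul(-3, Mul(8, Pow(-3, 2)))), Add(132, Mul(2, Pow(Add(15, Mul(-6, 10)), 2)))) = Add(Add(52, Mul(-3, Mul(8, 9))), Add(132, Mul(2, Pow(Add(15, -60), 2)))) = Add(Add(52, Mul(-3, 72)), Add(132, Mul(2, Pow(-45, 2)))) = Add(Add(52, -216), Add(132, Mul(2, 2025))) = Add(-164, Add(132, 4050)) = Add(-164, 4182) = 4018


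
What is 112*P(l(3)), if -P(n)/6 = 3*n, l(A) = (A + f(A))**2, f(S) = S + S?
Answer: -163296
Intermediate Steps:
f(S) = 2*S
l(A) = 9*A**2 (l(A) = (A + 2*A)**2 = (3*A)**2 = 9*A**2)
P(n) = -18*n
112*P(l(3)) = 112*(-162*3**2) = 112*(-162*9) = 112*(-18*81) = 112*(-1458) = -163296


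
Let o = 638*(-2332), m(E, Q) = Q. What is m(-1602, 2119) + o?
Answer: -1485697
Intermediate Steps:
o = -1487816
m(-1602, 2119) + o = 2119 - 1487816 = -1485697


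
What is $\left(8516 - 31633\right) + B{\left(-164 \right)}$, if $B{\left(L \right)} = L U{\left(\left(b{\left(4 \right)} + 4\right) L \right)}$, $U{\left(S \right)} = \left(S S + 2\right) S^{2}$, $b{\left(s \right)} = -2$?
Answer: $-1898223307853$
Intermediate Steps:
$U{\left(S \right)} = S^{2} \left(2 + S^{2}\right)$ ($U{\left(S \right)} = \left(S^{2} + 2\right) S^{2} = \left(2 + S^{2}\right) S^{2} = S^{2} \left(2 + S^{2}\right)$)
$B{\left(L \right)} = 4 L^{3} \left(2 + 4 L^{2}\right)$ ($B{\left(L \right)} = L \left(\left(-2 + 4\right) L\right)^{2} \left(2 + \left(\left(-2 + 4\right) L\right)^{2}\right) = L \left(2 L\right)^{2} \left(2 + \left(2 L\right)^{2}\right) = L 4 L^{2} \left(2 + 4 L^{2}\right) = 4 L^{3} \left(2 + 4 L^{2}\right)$)
$\left(8516 - 31633\right) + B{\left(-164 \right)} = \left(8516 - 31633\right) + \left(-164\right)^{3} \left(8 + 16 \left(-164\right)^{2}\right) = -23117 - 4410944 \left(8 + 16 \cdot 26896\right) = -23117 - 4410944 \left(8 + 430336\right) = -23117 - 1898223284736 = -1898223307853$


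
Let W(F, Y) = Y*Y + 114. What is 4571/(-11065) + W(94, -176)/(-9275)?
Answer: -3091255/821023 ≈ -3.7651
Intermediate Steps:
W(F, Y) = 114 + Y**2 (W(F, Y) = Y**2 + 114 = 114 + Y**2)
4571/(-11065) + W(94, -176)/(-9275) = 4571/(-11065) + (114 + (-176)**2)/(-9275) = 4571*(-1/11065) + (114 + 30976)*(-1/9275) = -4571/11065 + 31090*(-1/9275) = -4571/11065 - 6218/1855 = -3091255/821023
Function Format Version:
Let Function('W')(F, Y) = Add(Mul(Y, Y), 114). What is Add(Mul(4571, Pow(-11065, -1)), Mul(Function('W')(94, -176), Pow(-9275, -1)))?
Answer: Rational(-3091255, 821023) ≈ -3.7651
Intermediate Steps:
Function('W')(F, Y) = Add(114, Pow(Y, 2)) (Function('W')(F, Y) = Add(Pow(Y, 2), 114) = Add(114, Pow(Y, 2)))
Add(Mul(4571, Pow(-11065, -1)), Mul(Function('W')(94, -176), Pow(-9275, -1))) = Add(Mul(4571, Pow(-11065, -1)), Mul(Add(114, Pow(-176, 2)), Pow(-9275, -1))) = Add(Mul(4571, Rational(-1, 11065)), Mul(Add(114, 30976), Rational(-1, 9275))) = Add(Rational(-4571, 11065), Mul(31090, Rational(-1, 9275))) = Add(Rational(-4571, 11065), Rational(-6218, 1855)) = Rational(-3091255, 821023)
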